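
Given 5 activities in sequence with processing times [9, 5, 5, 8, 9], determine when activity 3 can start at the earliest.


Activity 3 starts after activities 1 through 2 complete.
Predecessor durations: [9, 5]
ES = 9 + 5 = 14

14


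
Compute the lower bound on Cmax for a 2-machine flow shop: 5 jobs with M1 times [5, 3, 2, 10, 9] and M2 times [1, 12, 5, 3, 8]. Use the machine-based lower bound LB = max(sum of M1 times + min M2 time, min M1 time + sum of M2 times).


LB1 = sum(M1 times) + min(M2 times) = 29 + 1 = 30
LB2 = min(M1 times) + sum(M2 times) = 2 + 29 = 31
Lower bound = max(LB1, LB2) = max(30, 31) = 31

31


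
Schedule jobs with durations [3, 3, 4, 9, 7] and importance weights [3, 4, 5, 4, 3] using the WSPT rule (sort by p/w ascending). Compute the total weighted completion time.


Compute p/w ratios and sort ascending (WSPT): [(3, 4), (4, 5), (3, 3), (9, 4), (7, 3)]
Compute weighted completion times:
  Job (p=3,w=4): C=3, w*C=4*3=12
  Job (p=4,w=5): C=7, w*C=5*7=35
  Job (p=3,w=3): C=10, w*C=3*10=30
  Job (p=9,w=4): C=19, w*C=4*19=76
  Job (p=7,w=3): C=26, w*C=3*26=78
Total weighted completion time = 231

231


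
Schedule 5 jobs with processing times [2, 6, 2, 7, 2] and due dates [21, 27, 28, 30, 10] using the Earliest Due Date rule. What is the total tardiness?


Sort by due date (EDD order): [(2, 10), (2, 21), (6, 27), (2, 28), (7, 30)]
Compute completion times and tardiness:
  Job 1: p=2, d=10, C=2, tardiness=max(0,2-10)=0
  Job 2: p=2, d=21, C=4, tardiness=max(0,4-21)=0
  Job 3: p=6, d=27, C=10, tardiness=max(0,10-27)=0
  Job 4: p=2, d=28, C=12, tardiness=max(0,12-28)=0
  Job 5: p=7, d=30, C=19, tardiness=max(0,19-30)=0
Total tardiness = 0

0


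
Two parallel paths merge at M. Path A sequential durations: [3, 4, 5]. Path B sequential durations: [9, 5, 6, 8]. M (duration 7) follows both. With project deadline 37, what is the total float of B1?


Forward pass: ES(B1) = sum of predecessors on chain B = 0
EF = ES + duration = 0 + 9 = 9
Backward pass: LF(M) = deadline = 37; LS(M) = 37 - 7 = 30
LF(B1) = LS(M) - sum(successors on chain B) = 30 - 19 = 11
LS = LF - duration = 11 - 9 = 2
Total float = LS - ES = 2 - 0 = 2

2


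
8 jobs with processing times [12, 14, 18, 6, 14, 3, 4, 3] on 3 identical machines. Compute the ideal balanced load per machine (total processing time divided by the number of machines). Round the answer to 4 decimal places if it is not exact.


Total processing time = 12 + 14 + 18 + 6 + 14 + 3 + 4 + 3 = 74
Number of machines = 3
Ideal balanced load = 74 / 3 = 24.6667

24.6667


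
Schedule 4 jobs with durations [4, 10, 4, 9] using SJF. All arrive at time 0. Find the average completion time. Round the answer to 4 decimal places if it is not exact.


SJF order (ascending): [4, 4, 9, 10]
Completion times:
  Job 1: burst=4, C=4
  Job 2: burst=4, C=8
  Job 3: burst=9, C=17
  Job 4: burst=10, C=27
Average completion = 56/4 = 14.0

14.0


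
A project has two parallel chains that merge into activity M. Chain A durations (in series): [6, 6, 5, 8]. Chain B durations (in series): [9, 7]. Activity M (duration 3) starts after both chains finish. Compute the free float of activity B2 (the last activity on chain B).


ES(B2) = sum of predecessors on chain B = 9
EF(B2) = ES + duration = 9 + 7 = 16
Successor of B2 is M. ES(M) = max(sum(A), sum(B)) = max(25, 16) = 25
Free float = ES(successor) - EF(current) = 25 - 16 = 9

9


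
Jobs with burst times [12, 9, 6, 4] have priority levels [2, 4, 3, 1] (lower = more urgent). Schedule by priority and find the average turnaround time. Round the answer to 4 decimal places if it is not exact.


Sort by priority (ascending = highest first):
Order: [(1, 4), (2, 12), (3, 6), (4, 9)]
Completion times:
  Priority 1, burst=4, C=4
  Priority 2, burst=12, C=16
  Priority 3, burst=6, C=22
  Priority 4, burst=9, C=31
Average turnaround = 73/4 = 18.25

18.25


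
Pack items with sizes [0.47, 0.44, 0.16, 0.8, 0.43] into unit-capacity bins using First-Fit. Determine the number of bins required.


Place items sequentially using First-Fit:
  Item 0.47 -> new Bin 1
  Item 0.44 -> Bin 1 (now 0.91)
  Item 0.16 -> new Bin 2
  Item 0.8 -> Bin 2 (now 0.96)
  Item 0.43 -> new Bin 3
Total bins used = 3

3


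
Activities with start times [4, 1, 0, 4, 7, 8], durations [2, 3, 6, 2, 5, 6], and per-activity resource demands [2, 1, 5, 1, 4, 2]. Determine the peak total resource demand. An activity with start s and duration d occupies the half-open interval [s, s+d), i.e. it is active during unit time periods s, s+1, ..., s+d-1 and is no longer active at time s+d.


Each activity i is active on [start_i, start_i + duration_i).
Compute total resource usage per time slot:
  t=0: active resources = [5], total = 5
  t=1: active resources = [1, 5], total = 6
  t=2: active resources = [1, 5], total = 6
  t=3: active resources = [1, 5], total = 6
  t=4: active resources = [2, 5, 1], total = 8
  t=5: active resources = [2, 5, 1], total = 8
  t=6: active resources = [], total = 0
  t=7: active resources = [4], total = 4
  t=8: active resources = [4, 2], total = 6
  t=9: active resources = [4, 2], total = 6
  t=10: active resources = [4, 2], total = 6
  t=11: active resources = [4, 2], total = 6
  t=12: active resources = [2], total = 2
  t=13: active resources = [2], total = 2
Peak resource demand = 8

8


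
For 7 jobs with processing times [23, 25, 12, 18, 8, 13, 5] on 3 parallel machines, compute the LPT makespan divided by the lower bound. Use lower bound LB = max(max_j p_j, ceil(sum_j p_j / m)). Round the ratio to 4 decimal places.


LPT order: [25, 23, 18, 13, 12, 8, 5]
Machine loads after assignment: [33, 35, 36]
LPT makespan = 36
Lower bound = max(max_job, ceil(total/3)) = max(25, 35) = 35
Ratio = 36 / 35 = 1.0286

1.0286


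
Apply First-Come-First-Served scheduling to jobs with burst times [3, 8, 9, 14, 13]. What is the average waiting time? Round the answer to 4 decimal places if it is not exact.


FCFS order (as given): [3, 8, 9, 14, 13]
Waiting times:
  Job 1: wait = 0
  Job 2: wait = 3
  Job 3: wait = 11
  Job 4: wait = 20
  Job 5: wait = 34
Sum of waiting times = 68
Average waiting time = 68/5 = 13.6

13.6


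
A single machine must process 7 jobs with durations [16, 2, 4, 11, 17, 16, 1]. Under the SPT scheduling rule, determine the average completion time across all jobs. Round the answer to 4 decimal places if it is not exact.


Sort jobs by processing time (SPT order): [1, 2, 4, 11, 16, 16, 17]
Compute completion times sequentially:
  Job 1: processing = 1, completes at 1
  Job 2: processing = 2, completes at 3
  Job 3: processing = 4, completes at 7
  Job 4: processing = 11, completes at 18
  Job 5: processing = 16, completes at 34
  Job 6: processing = 16, completes at 50
  Job 7: processing = 17, completes at 67
Sum of completion times = 180
Average completion time = 180/7 = 25.7143

25.7143


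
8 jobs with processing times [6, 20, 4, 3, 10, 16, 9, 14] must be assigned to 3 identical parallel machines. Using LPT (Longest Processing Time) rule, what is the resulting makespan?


Sort jobs in decreasing order (LPT): [20, 16, 14, 10, 9, 6, 4, 3]
Assign each job to the least loaded machine:
  Machine 1: jobs [20, 6], load = 26
  Machine 2: jobs [16, 9, 3], load = 28
  Machine 3: jobs [14, 10, 4], load = 28
Makespan = max load = 28

28


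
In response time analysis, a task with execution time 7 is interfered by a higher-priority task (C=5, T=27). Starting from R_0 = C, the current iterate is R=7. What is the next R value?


R_next = C + ceil(R_prev / T_hp) * C_hp
ceil(7 / 27) = ceil(0.2593) = 1
Interference = 1 * 5 = 5
R_next = 7 + 5 = 12

12


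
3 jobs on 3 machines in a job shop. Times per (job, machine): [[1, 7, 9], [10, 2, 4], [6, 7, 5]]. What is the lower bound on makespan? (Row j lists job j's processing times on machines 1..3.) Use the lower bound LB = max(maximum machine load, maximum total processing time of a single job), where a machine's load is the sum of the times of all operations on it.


Machine loads:
  Machine 1: 1 + 10 + 6 = 17
  Machine 2: 7 + 2 + 7 = 16
  Machine 3: 9 + 4 + 5 = 18
Max machine load = 18
Job totals:
  Job 1: 17
  Job 2: 16
  Job 3: 18
Max job total = 18
Lower bound = max(18, 18) = 18

18


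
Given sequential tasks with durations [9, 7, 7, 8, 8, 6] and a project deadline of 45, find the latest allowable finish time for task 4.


LF(activity 4) = deadline - sum of successor durations
Successors: activities 5 through 6 with durations [8, 6]
Sum of successor durations = 14
LF = 45 - 14 = 31

31


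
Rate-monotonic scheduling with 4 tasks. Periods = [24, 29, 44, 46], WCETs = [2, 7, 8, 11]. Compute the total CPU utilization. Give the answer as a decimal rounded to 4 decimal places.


Compute individual utilizations (exact fractions):
  Task 1: C/T = 2/24 = 1/12 (approx. 0.0833)
  Task 2: C/T = 7/29 (approx. 0.2414)
  Task 3: C/T = 8/44 = 2/11 (approx. 0.1818)
  Task 4: C/T = 11/46 (approx. 0.2391)
Total utilization U = 1/12 + 7/29 + 2/11 + 11/46 = 65651/88044
Rounded to 4 decimal places: U = 0.7457
RM (Liu & Layland) bound for 4 tasks = 0.756828; compare with U = 65651/88044 (approx. 0.745661)
U <= bound, so schedulable by RM sufficient condition.

0.7457


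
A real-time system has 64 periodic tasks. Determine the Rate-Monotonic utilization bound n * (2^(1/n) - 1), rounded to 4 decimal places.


Compute 2^(1/64) = 1.0108892861
Subtract 1: 1.0108892861 - 1 = 0.0108892861
Multiply by n: 64 * 0.0108892861 = 0.6969143104
Round to 4 dp: 0.6969

0.6969


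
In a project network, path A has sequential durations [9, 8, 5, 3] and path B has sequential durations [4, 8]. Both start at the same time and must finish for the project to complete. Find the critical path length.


Path A total = 9 + 8 + 5 + 3 = 25
Path B total = 4 + 8 = 12
Critical path = longest path = max(25, 12) = 25

25


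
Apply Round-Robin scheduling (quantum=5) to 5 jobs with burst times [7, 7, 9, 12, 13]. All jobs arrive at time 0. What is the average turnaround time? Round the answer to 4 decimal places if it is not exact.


Time quantum = 5
Execution trace:
  J1 runs 5 units, time = 5
  J2 runs 5 units, time = 10
  J3 runs 5 units, time = 15
  J4 runs 5 units, time = 20
  J5 runs 5 units, time = 25
  J1 runs 2 units, time = 27
  J2 runs 2 units, time = 29
  J3 runs 4 units, time = 33
  J4 runs 5 units, time = 38
  J5 runs 5 units, time = 43
  J4 runs 2 units, time = 45
  J5 runs 3 units, time = 48
Finish times: [27, 29, 33, 45, 48]
Average turnaround = 182/5 = 36.4

36.4


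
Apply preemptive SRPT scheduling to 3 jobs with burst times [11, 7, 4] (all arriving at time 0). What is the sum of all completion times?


Since all jobs arrive at t=0, SRPT equals SPT ordering.
SPT order: [4, 7, 11]
Completion times:
  Job 1: p=4, C=4
  Job 2: p=7, C=11
  Job 3: p=11, C=22
Total completion time = 4 + 11 + 22 = 37

37


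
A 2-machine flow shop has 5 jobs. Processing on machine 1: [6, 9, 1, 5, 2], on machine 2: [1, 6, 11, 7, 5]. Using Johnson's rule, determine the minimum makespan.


Apply Johnson's rule:
  Group 1 (a <= b): [(3, 1, 11), (5, 2, 5), (4, 5, 7)]
  Group 2 (a > b): [(2, 9, 6), (1, 6, 1)]
Optimal job order: [3, 5, 4, 2, 1]
Schedule:
  Job 3: M1 done at 1, M2 done at 12
  Job 5: M1 done at 3, M2 done at 17
  Job 4: M1 done at 8, M2 done at 24
  Job 2: M1 done at 17, M2 done at 30
  Job 1: M1 done at 23, M2 done at 31
Makespan = 31

31


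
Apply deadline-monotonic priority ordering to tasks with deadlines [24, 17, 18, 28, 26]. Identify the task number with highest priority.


Sort tasks by relative deadline (ascending):
  Task 2: deadline = 17
  Task 3: deadline = 18
  Task 1: deadline = 24
  Task 5: deadline = 26
  Task 4: deadline = 28
Priority order (highest first): [2, 3, 1, 5, 4]
Highest priority task = 2

2


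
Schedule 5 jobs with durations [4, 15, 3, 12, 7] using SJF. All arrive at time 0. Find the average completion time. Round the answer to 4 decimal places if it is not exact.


SJF order (ascending): [3, 4, 7, 12, 15]
Completion times:
  Job 1: burst=3, C=3
  Job 2: burst=4, C=7
  Job 3: burst=7, C=14
  Job 4: burst=12, C=26
  Job 5: burst=15, C=41
Average completion = 91/5 = 18.2

18.2


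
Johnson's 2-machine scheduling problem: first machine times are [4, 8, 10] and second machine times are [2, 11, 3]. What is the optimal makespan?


Apply Johnson's rule:
  Group 1 (a <= b): [(2, 8, 11)]
  Group 2 (a > b): [(3, 10, 3), (1, 4, 2)]
Optimal job order: [2, 3, 1]
Schedule:
  Job 2: M1 done at 8, M2 done at 19
  Job 3: M1 done at 18, M2 done at 22
  Job 1: M1 done at 22, M2 done at 24
Makespan = 24

24


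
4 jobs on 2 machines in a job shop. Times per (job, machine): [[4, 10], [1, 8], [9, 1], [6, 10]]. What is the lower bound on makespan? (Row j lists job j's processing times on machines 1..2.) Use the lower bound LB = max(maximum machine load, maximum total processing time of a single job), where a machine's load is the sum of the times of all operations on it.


Machine loads:
  Machine 1: 4 + 1 + 9 + 6 = 20
  Machine 2: 10 + 8 + 1 + 10 = 29
Max machine load = 29
Job totals:
  Job 1: 14
  Job 2: 9
  Job 3: 10
  Job 4: 16
Max job total = 16
Lower bound = max(29, 16) = 29

29


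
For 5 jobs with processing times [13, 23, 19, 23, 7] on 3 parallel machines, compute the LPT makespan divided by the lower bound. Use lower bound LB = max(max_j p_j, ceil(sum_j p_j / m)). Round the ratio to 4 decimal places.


LPT order: [23, 23, 19, 13, 7]
Machine loads after assignment: [30, 23, 32]
LPT makespan = 32
Lower bound = max(max_job, ceil(total/3)) = max(23, 29) = 29
Ratio = 32 / 29 = 1.1034

1.1034


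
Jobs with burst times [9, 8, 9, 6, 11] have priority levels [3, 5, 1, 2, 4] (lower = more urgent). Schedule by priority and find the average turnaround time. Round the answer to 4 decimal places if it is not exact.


Sort by priority (ascending = highest first):
Order: [(1, 9), (2, 6), (3, 9), (4, 11), (5, 8)]
Completion times:
  Priority 1, burst=9, C=9
  Priority 2, burst=6, C=15
  Priority 3, burst=9, C=24
  Priority 4, burst=11, C=35
  Priority 5, burst=8, C=43
Average turnaround = 126/5 = 25.2

25.2


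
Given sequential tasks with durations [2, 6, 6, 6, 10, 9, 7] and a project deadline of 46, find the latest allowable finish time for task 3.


LF(activity 3) = deadline - sum of successor durations
Successors: activities 4 through 7 with durations [6, 10, 9, 7]
Sum of successor durations = 32
LF = 46 - 32 = 14

14


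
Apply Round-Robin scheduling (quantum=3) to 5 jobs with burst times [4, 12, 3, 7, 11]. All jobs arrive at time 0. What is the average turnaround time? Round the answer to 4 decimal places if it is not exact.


Time quantum = 3
Execution trace:
  J1 runs 3 units, time = 3
  J2 runs 3 units, time = 6
  J3 runs 3 units, time = 9
  J4 runs 3 units, time = 12
  J5 runs 3 units, time = 15
  J1 runs 1 units, time = 16
  J2 runs 3 units, time = 19
  J4 runs 3 units, time = 22
  J5 runs 3 units, time = 25
  J2 runs 3 units, time = 28
  J4 runs 1 units, time = 29
  J5 runs 3 units, time = 32
  J2 runs 3 units, time = 35
  J5 runs 2 units, time = 37
Finish times: [16, 35, 9, 29, 37]
Average turnaround = 126/5 = 25.2

25.2


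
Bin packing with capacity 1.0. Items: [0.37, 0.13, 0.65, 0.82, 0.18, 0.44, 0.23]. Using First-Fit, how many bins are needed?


Place items sequentially using First-Fit:
  Item 0.37 -> new Bin 1
  Item 0.13 -> Bin 1 (now 0.5)
  Item 0.65 -> new Bin 2
  Item 0.82 -> new Bin 3
  Item 0.18 -> Bin 1 (now 0.68)
  Item 0.44 -> new Bin 4
  Item 0.23 -> Bin 1 (now 0.91)
Total bins used = 4

4


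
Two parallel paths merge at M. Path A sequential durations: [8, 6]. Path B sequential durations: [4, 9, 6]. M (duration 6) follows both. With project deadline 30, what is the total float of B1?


Forward pass: ES(B1) = sum of predecessors on chain B = 0
EF = ES + duration = 0 + 4 = 4
Backward pass: LF(M) = deadline = 30; LS(M) = 30 - 6 = 24
LF(B1) = LS(M) - sum(successors on chain B) = 24 - 15 = 9
LS = LF - duration = 9 - 4 = 5
Total float = LS - ES = 5 - 0 = 5

5


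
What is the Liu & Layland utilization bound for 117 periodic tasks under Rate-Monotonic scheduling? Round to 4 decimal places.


Compute 2^(1/117) = 1.0059419185
Subtract 1: 1.0059419185 - 1 = 0.0059419185
Multiply by n: 117 * 0.0059419185 = 0.6952044645
Round to 4 dp: 0.6952

0.6952


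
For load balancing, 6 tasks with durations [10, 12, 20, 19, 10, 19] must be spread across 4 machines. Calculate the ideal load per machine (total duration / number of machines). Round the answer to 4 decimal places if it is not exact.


Total processing time = 10 + 12 + 20 + 19 + 10 + 19 = 90
Number of machines = 4
Ideal balanced load = 90 / 4 = 22.5

22.5


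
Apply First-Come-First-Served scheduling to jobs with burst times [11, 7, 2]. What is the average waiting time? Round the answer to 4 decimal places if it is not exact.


FCFS order (as given): [11, 7, 2]
Waiting times:
  Job 1: wait = 0
  Job 2: wait = 11
  Job 3: wait = 18
Sum of waiting times = 29
Average waiting time = 29/3 = 9.6667

9.6667


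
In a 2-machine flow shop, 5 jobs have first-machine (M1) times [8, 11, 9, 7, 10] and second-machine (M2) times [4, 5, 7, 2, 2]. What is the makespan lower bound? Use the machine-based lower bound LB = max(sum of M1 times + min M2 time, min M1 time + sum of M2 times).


LB1 = sum(M1 times) + min(M2 times) = 45 + 2 = 47
LB2 = min(M1 times) + sum(M2 times) = 7 + 20 = 27
Lower bound = max(LB1, LB2) = max(47, 27) = 47

47


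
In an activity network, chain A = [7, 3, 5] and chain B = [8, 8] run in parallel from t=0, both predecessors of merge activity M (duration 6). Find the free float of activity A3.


ES(A3) = sum of predecessors on chain A = 10
EF(A3) = ES + duration = 10 + 5 = 15
Successor of A3 is M. ES(M) = max(sum(A), sum(B)) = max(15, 16) = 16
Free float = ES(successor) - EF(current) = 16 - 15 = 1

1


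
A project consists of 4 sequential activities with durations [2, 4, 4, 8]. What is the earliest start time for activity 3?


Activity 3 starts after activities 1 through 2 complete.
Predecessor durations: [2, 4]
ES = 2 + 4 = 6

6


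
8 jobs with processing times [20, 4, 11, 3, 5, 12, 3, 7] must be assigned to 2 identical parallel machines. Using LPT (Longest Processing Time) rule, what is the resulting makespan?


Sort jobs in decreasing order (LPT): [20, 12, 11, 7, 5, 4, 3, 3]
Assign each job to the least loaded machine:
  Machine 1: jobs [20, 7, 4, 3], load = 34
  Machine 2: jobs [12, 11, 5, 3], load = 31
Makespan = max load = 34

34


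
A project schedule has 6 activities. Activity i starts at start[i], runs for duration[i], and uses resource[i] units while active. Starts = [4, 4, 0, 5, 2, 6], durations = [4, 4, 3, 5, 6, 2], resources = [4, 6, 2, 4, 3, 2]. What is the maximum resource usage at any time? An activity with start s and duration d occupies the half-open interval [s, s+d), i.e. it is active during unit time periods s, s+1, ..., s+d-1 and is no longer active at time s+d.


Each activity i is active on [start_i, start_i + duration_i).
Compute total resource usage per time slot:
  t=0: active resources = [2], total = 2
  t=1: active resources = [2], total = 2
  t=2: active resources = [2, 3], total = 5
  t=3: active resources = [3], total = 3
  t=4: active resources = [4, 6, 3], total = 13
  t=5: active resources = [4, 6, 4, 3], total = 17
  t=6: active resources = [4, 6, 4, 3, 2], total = 19
  t=7: active resources = [4, 6, 4, 3, 2], total = 19
  t=8: active resources = [4], total = 4
  t=9: active resources = [4], total = 4
Peak resource demand = 19

19


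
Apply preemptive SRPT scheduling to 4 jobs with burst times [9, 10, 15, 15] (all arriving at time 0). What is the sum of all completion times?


Since all jobs arrive at t=0, SRPT equals SPT ordering.
SPT order: [9, 10, 15, 15]
Completion times:
  Job 1: p=9, C=9
  Job 2: p=10, C=19
  Job 3: p=15, C=34
  Job 4: p=15, C=49
Total completion time = 9 + 19 + 34 + 49 = 111

111


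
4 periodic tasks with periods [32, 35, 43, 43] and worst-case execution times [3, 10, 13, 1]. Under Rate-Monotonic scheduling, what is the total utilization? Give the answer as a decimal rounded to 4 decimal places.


Compute individual utilizations (exact fractions):
  Task 1: C/T = 3/32 (approx. 0.0938)
  Task 2: C/T = 10/35 = 2/7 (approx. 0.2857)
  Task 3: C/T = 13/43 (approx. 0.3023)
  Task 4: C/T = 1/43 (approx. 0.0233)
Total utilization U = 3/32 + 2/7 + 13/43 + 1/43 = 6791/9632
Rounded to 4 decimal places: U = 0.7050
RM (Liu & Layland) bound for 4 tasks = 0.756828; compare with U = 6791/9632 (approx. 0.705046)
U <= bound, so schedulable by RM sufficient condition.

0.7050


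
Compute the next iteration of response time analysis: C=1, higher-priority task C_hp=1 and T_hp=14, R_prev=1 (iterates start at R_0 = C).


R_next = C + ceil(R_prev / T_hp) * C_hp
ceil(1 / 14) = ceil(0.0714) = 1
Interference = 1 * 1 = 1
R_next = 1 + 1 = 2

2


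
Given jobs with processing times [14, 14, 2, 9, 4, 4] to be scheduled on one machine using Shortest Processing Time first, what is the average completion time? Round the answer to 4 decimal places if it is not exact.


Sort jobs by processing time (SPT order): [2, 4, 4, 9, 14, 14]
Compute completion times sequentially:
  Job 1: processing = 2, completes at 2
  Job 2: processing = 4, completes at 6
  Job 3: processing = 4, completes at 10
  Job 4: processing = 9, completes at 19
  Job 5: processing = 14, completes at 33
  Job 6: processing = 14, completes at 47
Sum of completion times = 117
Average completion time = 117/6 = 19.5

19.5


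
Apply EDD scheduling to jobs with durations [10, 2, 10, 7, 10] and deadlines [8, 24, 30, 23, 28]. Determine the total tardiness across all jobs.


Sort by due date (EDD order): [(10, 8), (7, 23), (2, 24), (10, 28), (10, 30)]
Compute completion times and tardiness:
  Job 1: p=10, d=8, C=10, tardiness=max(0,10-8)=2
  Job 2: p=7, d=23, C=17, tardiness=max(0,17-23)=0
  Job 3: p=2, d=24, C=19, tardiness=max(0,19-24)=0
  Job 4: p=10, d=28, C=29, tardiness=max(0,29-28)=1
  Job 5: p=10, d=30, C=39, tardiness=max(0,39-30)=9
Total tardiness = 12

12


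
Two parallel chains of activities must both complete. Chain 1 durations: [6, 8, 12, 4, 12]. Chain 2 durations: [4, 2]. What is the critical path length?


Path A total = 6 + 8 + 12 + 4 + 12 = 42
Path B total = 4 + 2 = 6
Critical path = longest path = max(42, 6) = 42

42


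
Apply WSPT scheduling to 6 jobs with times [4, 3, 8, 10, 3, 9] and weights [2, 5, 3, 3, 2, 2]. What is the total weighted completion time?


Compute p/w ratios and sort ascending (WSPT): [(3, 5), (3, 2), (4, 2), (8, 3), (10, 3), (9, 2)]
Compute weighted completion times:
  Job (p=3,w=5): C=3, w*C=5*3=15
  Job (p=3,w=2): C=6, w*C=2*6=12
  Job (p=4,w=2): C=10, w*C=2*10=20
  Job (p=8,w=3): C=18, w*C=3*18=54
  Job (p=10,w=3): C=28, w*C=3*28=84
  Job (p=9,w=2): C=37, w*C=2*37=74
Total weighted completion time = 259

259


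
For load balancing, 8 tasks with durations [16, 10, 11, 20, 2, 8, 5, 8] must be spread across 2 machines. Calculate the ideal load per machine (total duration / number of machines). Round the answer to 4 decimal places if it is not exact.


Total processing time = 16 + 10 + 11 + 20 + 2 + 8 + 5 + 8 = 80
Number of machines = 2
Ideal balanced load = 80 / 2 = 40.0

40.0


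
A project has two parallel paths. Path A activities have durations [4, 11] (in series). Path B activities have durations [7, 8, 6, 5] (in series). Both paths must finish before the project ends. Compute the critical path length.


Path A total = 4 + 11 = 15
Path B total = 7 + 8 + 6 + 5 = 26
Critical path = longest path = max(15, 26) = 26

26


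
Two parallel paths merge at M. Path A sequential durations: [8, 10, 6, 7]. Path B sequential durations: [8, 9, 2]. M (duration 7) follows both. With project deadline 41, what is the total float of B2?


Forward pass: ES(B2) = sum of predecessors on chain B = 8
EF = ES + duration = 8 + 9 = 17
Backward pass: LF(M) = deadline = 41; LS(M) = 41 - 7 = 34
LF(B2) = LS(M) - sum(successors on chain B) = 34 - 2 = 32
LS = LF - duration = 32 - 9 = 23
Total float = LS - ES = 23 - 8 = 15

15


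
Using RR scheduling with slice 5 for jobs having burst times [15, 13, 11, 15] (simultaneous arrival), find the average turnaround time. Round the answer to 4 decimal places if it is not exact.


Time quantum = 5
Execution trace:
  J1 runs 5 units, time = 5
  J2 runs 5 units, time = 10
  J3 runs 5 units, time = 15
  J4 runs 5 units, time = 20
  J1 runs 5 units, time = 25
  J2 runs 5 units, time = 30
  J3 runs 5 units, time = 35
  J4 runs 5 units, time = 40
  J1 runs 5 units, time = 45
  J2 runs 3 units, time = 48
  J3 runs 1 units, time = 49
  J4 runs 5 units, time = 54
Finish times: [45, 48, 49, 54]
Average turnaround = 196/4 = 49.0

49.0


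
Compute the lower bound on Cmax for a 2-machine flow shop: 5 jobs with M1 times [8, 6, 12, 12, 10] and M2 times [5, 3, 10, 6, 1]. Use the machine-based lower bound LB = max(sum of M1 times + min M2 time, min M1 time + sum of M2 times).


LB1 = sum(M1 times) + min(M2 times) = 48 + 1 = 49
LB2 = min(M1 times) + sum(M2 times) = 6 + 25 = 31
Lower bound = max(LB1, LB2) = max(49, 31) = 49

49


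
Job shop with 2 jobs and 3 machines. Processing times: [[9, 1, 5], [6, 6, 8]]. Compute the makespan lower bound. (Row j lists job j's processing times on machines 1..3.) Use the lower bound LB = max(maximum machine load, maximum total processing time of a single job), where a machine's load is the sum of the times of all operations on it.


Machine loads:
  Machine 1: 9 + 6 = 15
  Machine 2: 1 + 6 = 7
  Machine 3: 5 + 8 = 13
Max machine load = 15
Job totals:
  Job 1: 15
  Job 2: 20
Max job total = 20
Lower bound = max(15, 20) = 20

20


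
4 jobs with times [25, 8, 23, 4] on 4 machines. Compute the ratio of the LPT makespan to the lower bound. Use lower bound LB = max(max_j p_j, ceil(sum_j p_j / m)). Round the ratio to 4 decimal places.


LPT order: [25, 23, 8, 4]
Machine loads after assignment: [25, 23, 8, 4]
LPT makespan = 25
Lower bound = max(max_job, ceil(total/4)) = max(25, 15) = 25
Ratio = 25 / 25 = 1.0

1.0


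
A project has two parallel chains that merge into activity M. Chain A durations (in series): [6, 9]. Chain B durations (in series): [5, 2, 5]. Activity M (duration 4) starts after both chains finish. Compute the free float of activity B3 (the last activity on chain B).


ES(B3) = sum of predecessors on chain B = 7
EF(B3) = ES + duration = 7 + 5 = 12
Successor of B3 is M. ES(M) = max(sum(A), sum(B)) = max(15, 12) = 15
Free float = ES(successor) - EF(current) = 15 - 12 = 3

3


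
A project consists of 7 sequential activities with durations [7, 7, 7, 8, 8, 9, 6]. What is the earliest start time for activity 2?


Activity 2 starts after activities 1 through 1 complete.
Predecessor durations: [7]
ES = 7 = 7

7


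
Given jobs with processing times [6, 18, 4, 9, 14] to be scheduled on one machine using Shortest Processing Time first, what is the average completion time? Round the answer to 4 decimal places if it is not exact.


Sort jobs by processing time (SPT order): [4, 6, 9, 14, 18]
Compute completion times sequentially:
  Job 1: processing = 4, completes at 4
  Job 2: processing = 6, completes at 10
  Job 3: processing = 9, completes at 19
  Job 4: processing = 14, completes at 33
  Job 5: processing = 18, completes at 51
Sum of completion times = 117
Average completion time = 117/5 = 23.4

23.4


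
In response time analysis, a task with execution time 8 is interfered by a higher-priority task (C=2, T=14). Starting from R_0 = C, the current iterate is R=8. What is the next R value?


R_next = C + ceil(R_prev / T_hp) * C_hp
ceil(8 / 14) = ceil(0.5714) = 1
Interference = 1 * 2 = 2
R_next = 8 + 2 = 10

10


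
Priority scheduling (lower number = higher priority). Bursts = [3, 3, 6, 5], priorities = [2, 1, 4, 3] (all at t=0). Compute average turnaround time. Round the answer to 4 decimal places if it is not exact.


Sort by priority (ascending = highest first):
Order: [(1, 3), (2, 3), (3, 5), (4, 6)]
Completion times:
  Priority 1, burst=3, C=3
  Priority 2, burst=3, C=6
  Priority 3, burst=5, C=11
  Priority 4, burst=6, C=17
Average turnaround = 37/4 = 9.25

9.25


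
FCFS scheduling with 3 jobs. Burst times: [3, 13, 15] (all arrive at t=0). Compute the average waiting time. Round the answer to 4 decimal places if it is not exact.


FCFS order (as given): [3, 13, 15]
Waiting times:
  Job 1: wait = 0
  Job 2: wait = 3
  Job 3: wait = 16
Sum of waiting times = 19
Average waiting time = 19/3 = 6.3333

6.3333


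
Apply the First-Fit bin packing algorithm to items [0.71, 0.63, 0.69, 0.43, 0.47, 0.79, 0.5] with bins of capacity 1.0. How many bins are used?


Place items sequentially using First-Fit:
  Item 0.71 -> new Bin 1
  Item 0.63 -> new Bin 2
  Item 0.69 -> new Bin 3
  Item 0.43 -> new Bin 4
  Item 0.47 -> Bin 4 (now 0.9)
  Item 0.79 -> new Bin 5
  Item 0.5 -> new Bin 6
Total bins used = 6

6


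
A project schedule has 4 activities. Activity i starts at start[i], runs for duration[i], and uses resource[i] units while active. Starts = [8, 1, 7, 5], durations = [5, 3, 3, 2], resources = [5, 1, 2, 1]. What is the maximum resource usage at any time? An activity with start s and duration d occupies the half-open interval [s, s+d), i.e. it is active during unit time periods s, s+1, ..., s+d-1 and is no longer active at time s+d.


Each activity i is active on [start_i, start_i + duration_i).
Compute total resource usage per time slot:
  t=0: active resources = [], total = 0
  t=1: active resources = [1], total = 1
  t=2: active resources = [1], total = 1
  t=3: active resources = [1], total = 1
  t=4: active resources = [], total = 0
  t=5: active resources = [1], total = 1
  t=6: active resources = [1], total = 1
  t=7: active resources = [2], total = 2
  t=8: active resources = [5, 2], total = 7
  t=9: active resources = [5, 2], total = 7
  t=10: active resources = [5], total = 5
  t=11: active resources = [5], total = 5
  t=12: active resources = [5], total = 5
Peak resource demand = 7

7


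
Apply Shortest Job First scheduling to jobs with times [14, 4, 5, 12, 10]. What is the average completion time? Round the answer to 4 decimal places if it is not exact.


SJF order (ascending): [4, 5, 10, 12, 14]
Completion times:
  Job 1: burst=4, C=4
  Job 2: burst=5, C=9
  Job 3: burst=10, C=19
  Job 4: burst=12, C=31
  Job 5: burst=14, C=45
Average completion = 108/5 = 21.6

21.6


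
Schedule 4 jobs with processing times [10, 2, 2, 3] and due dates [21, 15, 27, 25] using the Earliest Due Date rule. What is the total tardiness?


Sort by due date (EDD order): [(2, 15), (10, 21), (3, 25), (2, 27)]
Compute completion times and tardiness:
  Job 1: p=2, d=15, C=2, tardiness=max(0,2-15)=0
  Job 2: p=10, d=21, C=12, tardiness=max(0,12-21)=0
  Job 3: p=3, d=25, C=15, tardiness=max(0,15-25)=0
  Job 4: p=2, d=27, C=17, tardiness=max(0,17-27)=0
Total tardiness = 0

0


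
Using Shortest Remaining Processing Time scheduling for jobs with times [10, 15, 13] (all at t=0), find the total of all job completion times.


Since all jobs arrive at t=0, SRPT equals SPT ordering.
SPT order: [10, 13, 15]
Completion times:
  Job 1: p=10, C=10
  Job 2: p=13, C=23
  Job 3: p=15, C=38
Total completion time = 10 + 23 + 38 = 71

71


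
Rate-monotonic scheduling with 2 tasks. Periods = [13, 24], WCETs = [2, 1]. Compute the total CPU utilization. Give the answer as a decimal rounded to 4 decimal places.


Compute individual utilizations (exact fractions):
  Task 1: C/T = 2/13 (approx. 0.1538)
  Task 2: C/T = 1/24 (approx. 0.0417)
Total utilization U = 2/13 + 1/24 = 61/312
Rounded to 4 decimal places: U = 0.1955
RM (Liu & Layland) bound for 2 tasks = 0.828427; compare with U = 61/312 (approx. 0.195513)
U <= bound, so schedulable by RM sufficient condition.

0.1955


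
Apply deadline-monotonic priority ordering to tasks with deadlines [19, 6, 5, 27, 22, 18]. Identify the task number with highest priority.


Sort tasks by relative deadline (ascending):
  Task 3: deadline = 5
  Task 2: deadline = 6
  Task 6: deadline = 18
  Task 1: deadline = 19
  Task 5: deadline = 22
  Task 4: deadline = 27
Priority order (highest first): [3, 2, 6, 1, 5, 4]
Highest priority task = 3

3


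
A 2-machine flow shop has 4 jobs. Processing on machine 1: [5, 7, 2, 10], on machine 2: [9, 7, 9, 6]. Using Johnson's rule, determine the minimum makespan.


Apply Johnson's rule:
  Group 1 (a <= b): [(3, 2, 9), (1, 5, 9), (2, 7, 7)]
  Group 2 (a > b): [(4, 10, 6)]
Optimal job order: [3, 1, 2, 4]
Schedule:
  Job 3: M1 done at 2, M2 done at 11
  Job 1: M1 done at 7, M2 done at 20
  Job 2: M1 done at 14, M2 done at 27
  Job 4: M1 done at 24, M2 done at 33
Makespan = 33

33


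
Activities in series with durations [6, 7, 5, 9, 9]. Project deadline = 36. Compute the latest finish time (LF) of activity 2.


LF(activity 2) = deadline - sum of successor durations
Successors: activities 3 through 5 with durations [5, 9, 9]
Sum of successor durations = 23
LF = 36 - 23 = 13

13


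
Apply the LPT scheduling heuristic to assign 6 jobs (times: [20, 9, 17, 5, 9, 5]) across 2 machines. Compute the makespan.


Sort jobs in decreasing order (LPT): [20, 17, 9, 9, 5, 5]
Assign each job to the least loaded machine:
  Machine 1: jobs [20, 9, 5], load = 34
  Machine 2: jobs [17, 9, 5], load = 31
Makespan = max load = 34

34


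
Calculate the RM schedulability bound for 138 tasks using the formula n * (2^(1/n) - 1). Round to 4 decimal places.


Compute 2^(1/138) = 1.0050354411
Subtract 1: 1.0050354411 - 1 = 0.0050354411
Multiply by n: 138 * 0.0050354411 = 0.6948908718
Round to 4 dp: 0.6949

0.6949


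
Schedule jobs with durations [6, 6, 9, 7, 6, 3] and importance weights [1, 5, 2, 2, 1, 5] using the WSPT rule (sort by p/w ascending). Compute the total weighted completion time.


Compute p/w ratios and sort ascending (WSPT): [(3, 5), (6, 5), (7, 2), (9, 2), (6, 1), (6, 1)]
Compute weighted completion times:
  Job (p=3,w=5): C=3, w*C=5*3=15
  Job (p=6,w=5): C=9, w*C=5*9=45
  Job (p=7,w=2): C=16, w*C=2*16=32
  Job (p=9,w=2): C=25, w*C=2*25=50
  Job (p=6,w=1): C=31, w*C=1*31=31
  Job (p=6,w=1): C=37, w*C=1*37=37
Total weighted completion time = 210

210


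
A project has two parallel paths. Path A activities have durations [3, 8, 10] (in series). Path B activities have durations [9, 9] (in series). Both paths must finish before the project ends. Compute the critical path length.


Path A total = 3 + 8 + 10 = 21
Path B total = 9 + 9 = 18
Critical path = longest path = max(21, 18) = 21

21


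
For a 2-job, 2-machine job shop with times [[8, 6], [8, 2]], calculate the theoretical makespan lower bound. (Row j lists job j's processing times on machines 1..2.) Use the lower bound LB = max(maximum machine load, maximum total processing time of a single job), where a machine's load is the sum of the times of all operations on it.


Machine loads:
  Machine 1: 8 + 8 = 16
  Machine 2: 6 + 2 = 8
Max machine load = 16
Job totals:
  Job 1: 14
  Job 2: 10
Max job total = 14
Lower bound = max(16, 14) = 16

16


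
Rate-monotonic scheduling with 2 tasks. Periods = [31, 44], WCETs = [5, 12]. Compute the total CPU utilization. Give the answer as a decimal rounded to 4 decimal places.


Compute individual utilizations (exact fractions):
  Task 1: C/T = 5/31 (approx. 0.1613)
  Task 2: C/T = 12/44 = 3/11 (approx. 0.2727)
Total utilization U = 5/31 + 3/11 = 148/341
Rounded to 4 decimal places: U = 0.4340
RM (Liu & Layland) bound for 2 tasks = 0.828427; compare with U = 148/341 (approx. 0.434018)
U <= bound, so schedulable by RM sufficient condition.

0.4340


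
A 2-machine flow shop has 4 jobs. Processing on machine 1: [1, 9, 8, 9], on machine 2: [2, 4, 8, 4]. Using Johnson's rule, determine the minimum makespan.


Apply Johnson's rule:
  Group 1 (a <= b): [(1, 1, 2), (3, 8, 8)]
  Group 2 (a > b): [(2, 9, 4), (4, 9, 4)]
Optimal job order: [1, 3, 2, 4]
Schedule:
  Job 1: M1 done at 1, M2 done at 3
  Job 3: M1 done at 9, M2 done at 17
  Job 2: M1 done at 18, M2 done at 22
  Job 4: M1 done at 27, M2 done at 31
Makespan = 31

31


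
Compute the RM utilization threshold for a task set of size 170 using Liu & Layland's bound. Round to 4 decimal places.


Compute 2^(1/170) = 1.0040856600
Subtract 1: 1.0040856600 - 1 = 0.0040856600
Multiply by n: 170 * 0.0040856600 = 0.6945622000
Round to 4 dp: 0.6946

0.6946


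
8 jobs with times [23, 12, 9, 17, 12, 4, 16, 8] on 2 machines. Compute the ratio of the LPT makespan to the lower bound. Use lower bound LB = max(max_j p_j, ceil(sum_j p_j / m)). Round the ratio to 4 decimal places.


LPT order: [23, 17, 16, 12, 12, 9, 8, 4]
Machine loads after assignment: [52, 49]
LPT makespan = 52
Lower bound = max(max_job, ceil(total/2)) = max(23, 51) = 51
Ratio = 52 / 51 = 1.0196

1.0196


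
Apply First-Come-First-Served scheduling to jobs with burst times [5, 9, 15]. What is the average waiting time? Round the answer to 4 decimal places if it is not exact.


FCFS order (as given): [5, 9, 15]
Waiting times:
  Job 1: wait = 0
  Job 2: wait = 5
  Job 3: wait = 14
Sum of waiting times = 19
Average waiting time = 19/3 = 6.3333

6.3333


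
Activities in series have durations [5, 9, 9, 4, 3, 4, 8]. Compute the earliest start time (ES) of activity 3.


Activity 3 starts after activities 1 through 2 complete.
Predecessor durations: [5, 9]
ES = 5 + 9 = 14

14


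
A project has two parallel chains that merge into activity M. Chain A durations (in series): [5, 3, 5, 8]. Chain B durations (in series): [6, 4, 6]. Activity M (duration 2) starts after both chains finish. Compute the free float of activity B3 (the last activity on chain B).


ES(B3) = sum of predecessors on chain B = 10
EF(B3) = ES + duration = 10 + 6 = 16
Successor of B3 is M. ES(M) = max(sum(A), sum(B)) = max(21, 16) = 21
Free float = ES(successor) - EF(current) = 21 - 16 = 5

5


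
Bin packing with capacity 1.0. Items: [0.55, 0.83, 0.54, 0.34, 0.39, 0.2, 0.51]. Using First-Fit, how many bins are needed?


Place items sequentially using First-Fit:
  Item 0.55 -> new Bin 1
  Item 0.83 -> new Bin 2
  Item 0.54 -> new Bin 3
  Item 0.34 -> Bin 1 (now 0.89)
  Item 0.39 -> Bin 3 (now 0.93)
  Item 0.2 -> new Bin 4
  Item 0.51 -> Bin 4 (now 0.71)
Total bins used = 4

4


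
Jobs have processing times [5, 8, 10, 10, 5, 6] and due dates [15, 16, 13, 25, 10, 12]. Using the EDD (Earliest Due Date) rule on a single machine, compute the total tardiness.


Sort by due date (EDD order): [(5, 10), (6, 12), (10, 13), (5, 15), (8, 16), (10, 25)]
Compute completion times and tardiness:
  Job 1: p=5, d=10, C=5, tardiness=max(0,5-10)=0
  Job 2: p=6, d=12, C=11, tardiness=max(0,11-12)=0
  Job 3: p=10, d=13, C=21, tardiness=max(0,21-13)=8
  Job 4: p=5, d=15, C=26, tardiness=max(0,26-15)=11
  Job 5: p=8, d=16, C=34, tardiness=max(0,34-16)=18
  Job 6: p=10, d=25, C=44, tardiness=max(0,44-25)=19
Total tardiness = 56

56


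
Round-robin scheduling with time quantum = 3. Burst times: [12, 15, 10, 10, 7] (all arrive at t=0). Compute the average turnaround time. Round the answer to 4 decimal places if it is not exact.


Time quantum = 3
Execution trace:
  J1 runs 3 units, time = 3
  J2 runs 3 units, time = 6
  J3 runs 3 units, time = 9
  J4 runs 3 units, time = 12
  J5 runs 3 units, time = 15
  J1 runs 3 units, time = 18
  J2 runs 3 units, time = 21
  J3 runs 3 units, time = 24
  J4 runs 3 units, time = 27
  J5 runs 3 units, time = 30
  J1 runs 3 units, time = 33
  J2 runs 3 units, time = 36
  J3 runs 3 units, time = 39
  J4 runs 3 units, time = 42
  J5 runs 1 units, time = 43
  J1 runs 3 units, time = 46
  J2 runs 3 units, time = 49
  J3 runs 1 units, time = 50
  J4 runs 1 units, time = 51
  J2 runs 3 units, time = 54
Finish times: [46, 54, 50, 51, 43]
Average turnaround = 244/5 = 48.8

48.8


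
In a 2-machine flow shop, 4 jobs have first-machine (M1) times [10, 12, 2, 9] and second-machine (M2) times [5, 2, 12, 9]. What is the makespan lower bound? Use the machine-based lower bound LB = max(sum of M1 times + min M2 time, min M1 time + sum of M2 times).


LB1 = sum(M1 times) + min(M2 times) = 33 + 2 = 35
LB2 = min(M1 times) + sum(M2 times) = 2 + 28 = 30
Lower bound = max(LB1, LB2) = max(35, 30) = 35

35
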